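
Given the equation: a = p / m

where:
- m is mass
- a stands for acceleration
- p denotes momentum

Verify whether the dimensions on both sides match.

No

m (mass) has dimensions [M].
a (acceleration) has dimensions [L T^-2].
p (momentum) has dimensions [L M T^-1].

Left side: [L T^-2]
Right side: [L T^-1]

The two sides have different dimensions, so the equation is NOT dimensionally consistent.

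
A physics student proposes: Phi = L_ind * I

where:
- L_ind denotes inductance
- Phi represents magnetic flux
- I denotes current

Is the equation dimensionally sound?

Yes

L_ind (inductance) has dimensions [I^-2 L^2 M T^-2].
Phi (magnetic flux) has dimensions [I^-1 L^2 M T^-2].
I (current) has dimensions [I].

Left side: [I^-1 L^2 M T^-2]
Right side: [I^-1 L^2 M T^-2]

Both sides have the same dimensions, so the equation is dimensionally consistent.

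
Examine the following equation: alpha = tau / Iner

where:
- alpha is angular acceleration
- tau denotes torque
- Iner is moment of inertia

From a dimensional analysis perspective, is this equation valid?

Yes

alpha (angular acceleration) has dimensions [T^-2].
tau (torque) has dimensions [L^2 M T^-2].
Iner (moment of inertia) has dimensions [L^2 M].

Left side: [T^-2]
Right side: [T^-2]

Both sides have the same dimensions, so the equation is dimensionally consistent.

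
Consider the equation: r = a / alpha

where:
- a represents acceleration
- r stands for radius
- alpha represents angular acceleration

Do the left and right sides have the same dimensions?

Yes

a (acceleration) has dimensions [L T^-2].
r (radius) has dimensions [L].
alpha (angular acceleration) has dimensions [T^-2].

Left side: [L]
Right side: [L]

Both sides have the same dimensions, so the equation is dimensionally consistent.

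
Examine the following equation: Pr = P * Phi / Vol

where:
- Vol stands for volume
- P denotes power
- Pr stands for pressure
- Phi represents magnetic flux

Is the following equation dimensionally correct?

No

Vol (volume) has dimensions [L^3].
P (power) has dimensions [L^2 M T^-3].
Pr (pressure) has dimensions [L^-1 M T^-2].
Phi (magnetic flux) has dimensions [I^-1 L^2 M T^-2].

Left side: [L^-1 M T^-2]
Right side: [I^-1 L M^2 T^-5]

The two sides have different dimensions, so the equation is NOT dimensionally consistent.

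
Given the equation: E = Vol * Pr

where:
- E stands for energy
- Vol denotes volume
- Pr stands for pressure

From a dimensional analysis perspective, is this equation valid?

Yes

E (energy) has dimensions [L^2 M T^-2].
Vol (volume) has dimensions [L^3].
Pr (pressure) has dimensions [L^-1 M T^-2].

Left side: [L^2 M T^-2]
Right side: [L^2 M T^-2]

Both sides have the same dimensions, so the equation is dimensionally consistent.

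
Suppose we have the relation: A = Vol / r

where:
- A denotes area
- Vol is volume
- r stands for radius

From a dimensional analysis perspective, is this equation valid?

Yes

A (area) has dimensions [L^2].
Vol (volume) has dimensions [L^3].
r (radius) has dimensions [L].

Left side: [L^2]
Right side: [L^2]

Both sides have the same dimensions, so the equation is dimensionally consistent.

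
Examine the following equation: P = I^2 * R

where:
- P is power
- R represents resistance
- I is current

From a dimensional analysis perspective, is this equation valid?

Yes

P (power) has dimensions [L^2 M T^-3].
R (resistance) has dimensions [I^-2 L^2 M T^-3].
I (current) has dimensions [I].

Left side: [L^2 M T^-3]
Right side: [L^2 M T^-3]

Both sides have the same dimensions, so the equation is dimensionally consistent.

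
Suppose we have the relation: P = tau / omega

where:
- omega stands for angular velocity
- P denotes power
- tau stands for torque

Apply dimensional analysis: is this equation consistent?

No

omega (angular velocity) has dimensions [T^-1].
P (power) has dimensions [L^2 M T^-3].
tau (torque) has dimensions [L^2 M T^-2].

Left side: [L^2 M T^-3]
Right side: [L^2 M T^-1]

The two sides have different dimensions, so the equation is NOT dimensionally consistent.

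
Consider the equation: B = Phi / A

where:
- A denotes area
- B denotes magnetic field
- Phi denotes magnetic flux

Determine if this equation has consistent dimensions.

Yes

A (area) has dimensions [L^2].
B (magnetic field) has dimensions [I^-1 M T^-2].
Phi (magnetic flux) has dimensions [I^-1 L^2 M T^-2].

Left side: [I^-1 M T^-2]
Right side: [I^-1 M T^-2]

Both sides have the same dimensions, so the equation is dimensionally consistent.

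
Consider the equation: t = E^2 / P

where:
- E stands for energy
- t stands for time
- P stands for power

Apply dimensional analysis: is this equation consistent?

No

E (energy) has dimensions [L^2 M T^-2].
t (time) has dimensions [T].
P (power) has dimensions [L^2 M T^-3].

Left side: [T]
Right side: [L^2 M T^-1]

The two sides have different dimensions, so the equation is NOT dimensionally consistent.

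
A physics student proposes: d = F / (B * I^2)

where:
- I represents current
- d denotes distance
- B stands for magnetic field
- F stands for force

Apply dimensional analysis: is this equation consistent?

No

I (current) has dimensions [I].
d (distance) has dimensions [L].
B (magnetic field) has dimensions [I^-1 M T^-2].
F (force) has dimensions [L M T^-2].

Left side: [L]
Right side: [I^-1 L]

The two sides have different dimensions, so the equation is NOT dimensionally consistent.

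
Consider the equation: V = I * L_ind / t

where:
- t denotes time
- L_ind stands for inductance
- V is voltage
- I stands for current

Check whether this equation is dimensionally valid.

Yes

t (time) has dimensions [T].
L_ind (inductance) has dimensions [I^-2 L^2 M T^-2].
V (voltage) has dimensions [I^-1 L^2 M T^-3].
I (current) has dimensions [I].

Left side: [I^-1 L^2 M T^-3]
Right side: [I^-1 L^2 M T^-3]

Both sides have the same dimensions, so the equation is dimensionally consistent.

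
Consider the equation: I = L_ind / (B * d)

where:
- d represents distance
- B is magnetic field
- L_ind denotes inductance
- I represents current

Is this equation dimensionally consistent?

No

d (distance) has dimensions [L].
B (magnetic field) has dimensions [I^-1 M T^-2].
L_ind (inductance) has dimensions [I^-2 L^2 M T^-2].
I (current) has dimensions [I].

Left side: [I]
Right side: [I^-1 L]

The two sides have different dimensions, so the equation is NOT dimensionally consistent.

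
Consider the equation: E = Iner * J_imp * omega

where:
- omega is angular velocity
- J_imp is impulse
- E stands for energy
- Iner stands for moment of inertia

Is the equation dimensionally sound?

No

omega (angular velocity) has dimensions [T^-1].
J_imp (impulse) has dimensions [L M T^-1].
E (energy) has dimensions [L^2 M T^-2].
Iner (moment of inertia) has dimensions [L^2 M].

Left side: [L^2 M T^-2]
Right side: [L^3 M^2 T^-2]

The two sides have different dimensions, so the equation is NOT dimensionally consistent.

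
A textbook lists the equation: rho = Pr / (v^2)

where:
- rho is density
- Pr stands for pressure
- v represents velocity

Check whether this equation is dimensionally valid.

Yes

rho (density) has dimensions [L^-3 M].
Pr (pressure) has dimensions [L^-1 M T^-2].
v (velocity) has dimensions [L T^-1].

Left side: [L^-3 M]
Right side: [L^-3 M]

Both sides have the same dimensions, so the equation is dimensionally consistent.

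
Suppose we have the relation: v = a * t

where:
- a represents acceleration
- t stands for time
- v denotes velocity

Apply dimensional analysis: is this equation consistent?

Yes

a (acceleration) has dimensions [L T^-2].
t (time) has dimensions [T].
v (velocity) has dimensions [L T^-1].

Left side: [L T^-1]
Right side: [L T^-1]

Both sides have the same dimensions, so the equation is dimensionally consistent.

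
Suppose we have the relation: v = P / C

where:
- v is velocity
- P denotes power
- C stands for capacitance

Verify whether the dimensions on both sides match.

No

v (velocity) has dimensions [L T^-1].
P (power) has dimensions [L^2 M T^-3].
C (capacitance) has dimensions [I^2 L^-2 M^-1 T^4].

Left side: [L T^-1]
Right side: [I^-2 L^4 M^2 T^-7]

The two sides have different dimensions, so the equation is NOT dimensionally consistent.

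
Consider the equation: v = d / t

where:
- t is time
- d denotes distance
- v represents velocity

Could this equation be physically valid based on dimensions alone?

Yes

t (time) has dimensions [T].
d (distance) has dimensions [L].
v (velocity) has dimensions [L T^-1].

Left side: [L T^-1]
Right side: [L T^-1]

Both sides have the same dimensions, so the equation is dimensionally consistent.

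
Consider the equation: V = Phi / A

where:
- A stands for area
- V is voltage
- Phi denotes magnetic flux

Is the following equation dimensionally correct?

No

A (area) has dimensions [L^2].
V (voltage) has dimensions [I^-1 L^2 M T^-3].
Phi (magnetic flux) has dimensions [I^-1 L^2 M T^-2].

Left side: [I^-1 L^2 M T^-3]
Right side: [I^-1 M T^-2]

The two sides have different dimensions, so the equation is NOT dimensionally consistent.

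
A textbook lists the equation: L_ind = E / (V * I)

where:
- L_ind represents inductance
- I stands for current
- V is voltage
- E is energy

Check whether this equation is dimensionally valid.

No

L_ind (inductance) has dimensions [I^-2 L^2 M T^-2].
I (current) has dimensions [I].
V (voltage) has dimensions [I^-1 L^2 M T^-3].
E (energy) has dimensions [L^2 M T^-2].

Left side: [I^-2 L^2 M T^-2]
Right side: [T]

The two sides have different dimensions, so the equation is NOT dimensionally consistent.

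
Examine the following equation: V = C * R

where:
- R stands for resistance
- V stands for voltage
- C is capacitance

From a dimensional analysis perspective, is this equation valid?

No

R (resistance) has dimensions [I^-2 L^2 M T^-3].
V (voltage) has dimensions [I^-1 L^2 M T^-3].
C (capacitance) has dimensions [I^2 L^-2 M^-1 T^4].

Left side: [I^-1 L^2 M T^-3]
Right side: [T]

The two sides have different dimensions, so the equation is NOT dimensionally consistent.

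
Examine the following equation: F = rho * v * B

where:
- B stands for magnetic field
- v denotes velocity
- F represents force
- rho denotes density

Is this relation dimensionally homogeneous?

No

B (magnetic field) has dimensions [I^-1 M T^-2].
v (velocity) has dimensions [L T^-1].
F (force) has dimensions [L M T^-2].
rho (density) has dimensions [L^-3 M].

Left side: [L M T^-2]
Right side: [I^-1 L^-2 M^2 T^-3]

The two sides have different dimensions, so the equation is NOT dimensionally consistent.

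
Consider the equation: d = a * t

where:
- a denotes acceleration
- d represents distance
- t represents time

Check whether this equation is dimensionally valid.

No

a (acceleration) has dimensions [L T^-2].
d (distance) has dimensions [L].
t (time) has dimensions [T].

Left side: [L]
Right side: [L T^-1]

The two sides have different dimensions, so the equation is NOT dimensionally consistent.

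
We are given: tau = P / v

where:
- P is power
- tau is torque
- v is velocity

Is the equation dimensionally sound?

No

P (power) has dimensions [L^2 M T^-3].
tau (torque) has dimensions [L^2 M T^-2].
v (velocity) has dimensions [L T^-1].

Left side: [L^2 M T^-2]
Right side: [L M T^-2]

The two sides have different dimensions, so the equation is NOT dimensionally consistent.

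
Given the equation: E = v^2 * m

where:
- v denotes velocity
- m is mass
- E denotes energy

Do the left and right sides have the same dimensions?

Yes

v (velocity) has dimensions [L T^-1].
m (mass) has dimensions [M].
E (energy) has dimensions [L^2 M T^-2].

Left side: [L^2 M T^-2]
Right side: [L^2 M T^-2]

Both sides have the same dimensions, so the equation is dimensionally consistent.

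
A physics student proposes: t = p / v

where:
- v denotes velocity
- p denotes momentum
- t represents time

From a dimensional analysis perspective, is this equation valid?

No

v (velocity) has dimensions [L T^-1].
p (momentum) has dimensions [L M T^-1].
t (time) has dimensions [T].

Left side: [T]
Right side: [M]

The two sides have different dimensions, so the equation is NOT dimensionally consistent.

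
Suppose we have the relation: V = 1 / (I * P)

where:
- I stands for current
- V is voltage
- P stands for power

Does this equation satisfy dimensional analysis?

No

I (current) has dimensions [I].
V (voltage) has dimensions [I^-1 L^2 M T^-3].
P (power) has dimensions [L^2 M T^-3].

Left side: [I^-1 L^2 M T^-3]
Right side: [I^-1 L^-2 M^-1 T^3]

The two sides have different dimensions, so the equation is NOT dimensionally consistent.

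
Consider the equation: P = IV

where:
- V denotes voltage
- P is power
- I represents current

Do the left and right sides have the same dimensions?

Yes

V (voltage) has dimensions [I^-1 L^2 M T^-3].
P (power) has dimensions [L^2 M T^-3].
I (current) has dimensions [I].

Left side: [L^2 M T^-3]
Right side: [L^2 M T^-3]

Both sides have the same dimensions, so the equation is dimensionally consistent.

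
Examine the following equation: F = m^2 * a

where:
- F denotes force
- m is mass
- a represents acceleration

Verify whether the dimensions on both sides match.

No

F (force) has dimensions [L M T^-2].
m (mass) has dimensions [M].
a (acceleration) has dimensions [L T^-2].

Left side: [L M T^-2]
Right side: [L M^2 T^-2]

The two sides have different dimensions, so the equation is NOT dimensionally consistent.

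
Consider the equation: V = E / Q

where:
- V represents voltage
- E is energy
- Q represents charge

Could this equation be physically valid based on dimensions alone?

Yes

V (voltage) has dimensions [I^-1 L^2 M T^-3].
E (energy) has dimensions [L^2 M T^-2].
Q (charge) has dimensions [I T].

Left side: [I^-1 L^2 M T^-3]
Right side: [I^-1 L^2 M T^-3]

Both sides have the same dimensions, so the equation is dimensionally consistent.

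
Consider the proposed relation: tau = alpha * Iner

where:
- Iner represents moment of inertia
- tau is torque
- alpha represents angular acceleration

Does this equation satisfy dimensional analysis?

Yes

Iner (moment of inertia) has dimensions [L^2 M].
tau (torque) has dimensions [L^2 M T^-2].
alpha (angular acceleration) has dimensions [T^-2].

Left side: [L^2 M T^-2]
Right side: [L^2 M T^-2]

Both sides have the same dimensions, so the equation is dimensionally consistent.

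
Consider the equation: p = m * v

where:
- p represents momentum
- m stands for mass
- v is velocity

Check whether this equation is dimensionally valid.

Yes

p (momentum) has dimensions [L M T^-1].
m (mass) has dimensions [M].
v (velocity) has dimensions [L T^-1].

Left side: [L M T^-1]
Right side: [L M T^-1]

Both sides have the same dimensions, so the equation is dimensionally consistent.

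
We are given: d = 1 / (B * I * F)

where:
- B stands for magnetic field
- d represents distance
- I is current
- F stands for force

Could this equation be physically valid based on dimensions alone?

No

B (magnetic field) has dimensions [I^-1 M T^-2].
d (distance) has dimensions [L].
I (current) has dimensions [I].
F (force) has dimensions [L M T^-2].

Left side: [L]
Right side: [L^-1 M^-2 T^4]

The two sides have different dimensions, so the equation is NOT dimensionally consistent.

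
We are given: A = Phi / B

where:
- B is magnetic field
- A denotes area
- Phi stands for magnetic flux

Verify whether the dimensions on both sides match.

Yes

B (magnetic field) has dimensions [I^-1 M T^-2].
A (area) has dimensions [L^2].
Phi (magnetic flux) has dimensions [I^-1 L^2 M T^-2].

Left side: [L^2]
Right side: [L^2]

Both sides have the same dimensions, so the equation is dimensionally consistent.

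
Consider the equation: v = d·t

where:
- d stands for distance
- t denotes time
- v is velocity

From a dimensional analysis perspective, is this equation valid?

No

d (distance) has dimensions [L].
t (time) has dimensions [T].
v (velocity) has dimensions [L T^-1].

Left side: [L T^-1]
Right side: [L T]

The two sides have different dimensions, so the equation is NOT dimensionally consistent.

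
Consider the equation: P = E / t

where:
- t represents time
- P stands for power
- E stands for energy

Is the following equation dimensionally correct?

Yes

t (time) has dimensions [T].
P (power) has dimensions [L^2 M T^-3].
E (energy) has dimensions [L^2 M T^-2].

Left side: [L^2 M T^-3]
Right side: [L^2 M T^-3]

Both sides have the same dimensions, so the equation is dimensionally consistent.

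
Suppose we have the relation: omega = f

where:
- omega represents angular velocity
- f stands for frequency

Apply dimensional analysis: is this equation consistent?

Yes

omega (angular velocity) has dimensions [T^-1].
f (frequency) has dimensions [T^-1].

Left side: [T^-1]
Right side: [T^-1]

Both sides have the same dimensions, so the equation is dimensionally consistent.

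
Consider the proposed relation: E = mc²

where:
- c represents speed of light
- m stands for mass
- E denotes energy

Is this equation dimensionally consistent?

Yes

c (speed of light) has dimensions [L T^-1].
m (mass) has dimensions [M].
E (energy) has dimensions [L^2 M T^-2].

Left side: [L^2 M T^-2]
Right side: [L^2 M T^-2]

Both sides have the same dimensions, so the equation is dimensionally consistent.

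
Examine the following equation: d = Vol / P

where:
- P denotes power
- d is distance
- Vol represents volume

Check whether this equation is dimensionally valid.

No

P (power) has dimensions [L^2 M T^-3].
d (distance) has dimensions [L].
Vol (volume) has dimensions [L^3].

Left side: [L]
Right side: [L M^-1 T^3]

The two sides have different dimensions, so the equation is NOT dimensionally consistent.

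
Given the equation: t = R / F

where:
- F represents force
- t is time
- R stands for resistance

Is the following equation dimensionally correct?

No

F (force) has dimensions [L M T^-2].
t (time) has dimensions [T].
R (resistance) has dimensions [I^-2 L^2 M T^-3].

Left side: [T]
Right side: [I^-2 L T^-1]

The two sides have different dimensions, so the equation is NOT dimensionally consistent.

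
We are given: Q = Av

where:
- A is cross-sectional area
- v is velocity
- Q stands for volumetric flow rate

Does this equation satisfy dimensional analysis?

Yes

A (cross-sectional area) has dimensions [L^2].
v (velocity) has dimensions [L T^-1].
Q (volumetric flow rate) has dimensions [L^3 T^-1].

Left side: [L^3 T^-1]
Right side: [L^3 T^-1]

Both sides have the same dimensions, so the equation is dimensionally consistent.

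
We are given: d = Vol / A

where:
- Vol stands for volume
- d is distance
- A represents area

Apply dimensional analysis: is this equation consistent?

Yes

Vol (volume) has dimensions [L^3].
d (distance) has dimensions [L].
A (area) has dimensions [L^2].

Left side: [L]
Right side: [L]

Both sides have the same dimensions, so the equation is dimensionally consistent.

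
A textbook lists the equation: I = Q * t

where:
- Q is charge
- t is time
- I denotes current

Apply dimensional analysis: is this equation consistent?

No

Q (charge) has dimensions [I T].
t (time) has dimensions [T].
I (current) has dimensions [I].

Left side: [I]
Right side: [I T^2]

The two sides have different dimensions, so the equation is NOT dimensionally consistent.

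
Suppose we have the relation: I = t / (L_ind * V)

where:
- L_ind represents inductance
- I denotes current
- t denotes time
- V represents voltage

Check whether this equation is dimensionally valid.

No

L_ind (inductance) has dimensions [I^-2 L^2 M T^-2].
I (current) has dimensions [I].
t (time) has dimensions [T].
V (voltage) has dimensions [I^-1 L^2 M T^-3].

Left side: [I]
Right side: [I^3 L^-4 M^-2 T^6]

The two sides have different dimensions, so the equation is NOT dimensionally consistent.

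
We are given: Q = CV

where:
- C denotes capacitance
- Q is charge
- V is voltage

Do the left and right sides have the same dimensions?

Yes

C (capacitance) has dimensions [I^2 L^-2 M^-1 T^4].
Q (charge) has dimensions [I T].
V (voltage) has dimensions [I^-1 L^2 M T^-3].

Left side: [I T]
Right side: [I T]

Both sides have the same dimensions, so the equation is dimensionally consistent.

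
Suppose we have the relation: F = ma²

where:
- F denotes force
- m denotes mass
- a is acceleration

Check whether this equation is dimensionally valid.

No

F (force) has dimensions [L M T^-2].
m (mass) has dimensions [M].
a (acceleration) has dimensions [L T^-2].

Left side: [L M T^-2]
Right side: [L^2 M T^-4]

The two sides have different dimensions, so the equation is NOT dimensionally consistent.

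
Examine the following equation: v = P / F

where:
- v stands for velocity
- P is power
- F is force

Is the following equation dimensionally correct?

Yes

v (velocity) has dimensions [L T^-1].
P (power) has dimensions [L^2 M T^-3].
F (force) has dimensions [L M T^-2].

Left side: [L T^-1]
Right side: [L T^-1]

Both sides have the same dimensions, so the equation is dimensionally consistent.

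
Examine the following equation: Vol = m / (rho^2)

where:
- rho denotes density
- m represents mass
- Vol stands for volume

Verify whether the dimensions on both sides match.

No

rho (density) has dimensions [L^-3 M].
m (mass) has dimensions [M].
Vol (volume) has dimensions [L^3].

Left side: [L^3]
Right side: [L^6 M^-1]

The two sides have different dimensions, so the equation is NOT dimensionally consistent.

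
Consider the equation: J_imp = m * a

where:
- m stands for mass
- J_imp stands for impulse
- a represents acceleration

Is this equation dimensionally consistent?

No

m (mass) has dimensions [M].
J_imp (impulse) has dimensions [L M T^-1].
a (acceleration) has dimensions [L T^-2].

Left side: [L M T^-1]
Right side: [L M T^-2]

The two sides have different dimensions, so the equation is NOT dimensionally consistent.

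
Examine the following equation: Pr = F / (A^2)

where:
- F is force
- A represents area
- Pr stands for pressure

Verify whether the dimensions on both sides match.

No

F (force) has dimensions [L M T^-2].
A (area) has dimensions [L^2].
Pr (pressure) has dimensions [L^-1 M T^-2].

Left side: [L^-1 M T^-2]
Right side: [L^-3 M T^-2]

The two sides have different dimensions, so the equation is NOT dimensionally consistent.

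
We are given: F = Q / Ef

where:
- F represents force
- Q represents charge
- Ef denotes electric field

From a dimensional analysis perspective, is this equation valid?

No

F (force) has dimensions [L M T^-2].
Q (charge) has dimensions [I T].
Ef (electric field) has dimensions [I^-1 L M T^-3].

Left side: [L M T^-2]
Right side: [I^2 L^-1 M^-1 T^4]

The two sides have different dimensions, so the equation is NOT dimensionally consistent.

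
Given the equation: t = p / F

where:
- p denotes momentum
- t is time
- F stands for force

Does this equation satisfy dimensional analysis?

Yes

p (momentum) has dimensions [L M T^-1].
t (time) has dimensions [T].
F (force) has dimensions [L M T^-2].

Left side: [T]
Right side: [T]

Both sides have the same dimensions, so the equation is dimensionally consistent.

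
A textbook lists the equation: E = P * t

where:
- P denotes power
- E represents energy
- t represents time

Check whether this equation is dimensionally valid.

Yes

P (power) has dimensions [L^2 M T^-3].
E (energy) has dimensions [L^2 M T^-2].
t (time) has dimensions [T].

Left side: [L^2 M T^-2]
Right side: [L^2 M T^-2]

Both sides have the same dimensions, so the equation is dimensionally consistent.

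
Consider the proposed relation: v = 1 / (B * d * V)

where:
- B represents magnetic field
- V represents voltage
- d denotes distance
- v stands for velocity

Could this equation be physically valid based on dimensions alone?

No

B (magnetic field) has dimensions [I^-1 M T^-2].
V (voltage) has dimensions [I^-1 L^2 M T^-3].
d (distance) has dimensions [L].
v (velocity) has dimensions [L T^-1].

Left side: [L T^-1]
Right side: [I^2 L^-3 M^-2 T^5]

The two sides have different dimensions, so the equation is NOT dimensionally consistent.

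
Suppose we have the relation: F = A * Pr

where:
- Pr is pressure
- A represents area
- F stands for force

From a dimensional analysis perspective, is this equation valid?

Yes

Pr (pressure) has dimensions [L^-1 M T^-2].
A (area) has dimensions [L^2].
F (force) has dimensions [L M T^-2].

Left side: [L M T^-2]
Right side: [L M T^-2]

Both sides have the same dimensions, so the equation is dimensionally consistent.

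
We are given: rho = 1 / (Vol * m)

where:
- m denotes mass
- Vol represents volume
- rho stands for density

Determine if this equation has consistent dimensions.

No

m (mass) has dimensions [M].
Vol (volume) has dimensions [L^3].
rho (density) has dimensions [L^-3 M].

Left side: [L^-3 M]
Right side: [L^-3 M^-1]

The two sides have different dimensions, so the equation is NOT dimensionally consistent.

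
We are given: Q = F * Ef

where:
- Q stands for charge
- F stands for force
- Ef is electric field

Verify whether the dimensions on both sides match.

No

Q (charge) has dimensions [I T].
F (force) has dimensions [L M T^-2].
Ef (electric field) has dimensions [I^-1 L M T^-3].

Left side: [I T]
Right side: [I^-1 L^2 M^2 T^-5]

The two sides have different dimensions, so the equation is NOT dimensionally consistent.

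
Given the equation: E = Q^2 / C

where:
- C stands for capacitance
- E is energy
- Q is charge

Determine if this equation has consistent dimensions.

Yes

C (capacitance) has dimensions [I^2 L^-2 M^-1 T^4].
E (energy) has dimensions [L^2 M T^-2].
Q (charge) has dimensions [I T].

Left side: [L^2 M T^-2]
Right side: [L^2 M T^-2]

Both sides have the same dimensions, so the equation is dimensionally consistent.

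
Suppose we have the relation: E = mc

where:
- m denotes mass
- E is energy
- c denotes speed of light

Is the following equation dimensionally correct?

No

m (mass) has dimensions [M].
E (energy) has dimensions [L^2 M T^-2].
c (speed of light) has dimensions [L T^-1].

Left side: [L^2 M T^-2]
Right side: [L M T^-1]

The two sides have different dimensions, so the equation is NOT dimensionally consistent.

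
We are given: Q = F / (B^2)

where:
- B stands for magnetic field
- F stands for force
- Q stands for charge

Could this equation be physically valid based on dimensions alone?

No

B (magnetic field) has dimensions [I^-1 M T^-2].
F (force) has dimensions [L M T^-2].
Q (charge) has dimensions [I T].

Left side: [I T]
Right side: [I^2 L M^-1 T^2]

The two sides have different dimensions, so the equation is NOT dimensionally consistent.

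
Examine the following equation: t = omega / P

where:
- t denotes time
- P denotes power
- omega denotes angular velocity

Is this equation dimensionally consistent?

No

t (time) has dimensions [T].
P (power) has dimensions [L^2 M T^-3].
omega (angular velocity) has dimensions [T^-1].

Left side: [T]
Right side: [L^-2 M^-1 T^2]

The two sides have different dimensions, so the equation is NOT dimensionally consistent.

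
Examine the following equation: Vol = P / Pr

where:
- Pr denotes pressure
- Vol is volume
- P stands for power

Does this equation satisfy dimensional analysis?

No

Pr (pressure) has dimensions [L^-1 M T^-2].
Vol (volume) has dimensions [L^3].
P (power) has dimensions [L^2 M T^-3].

Left side: [L^3]
Right side: [L^3 T^-1]

The two sides have different dimensions, so the equation is NOT dimensionally consistent.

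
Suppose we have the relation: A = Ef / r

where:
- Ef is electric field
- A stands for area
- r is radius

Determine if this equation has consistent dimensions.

No

Ef (electric field) has dimensions [I^-1 L M T^-3].
A (area) has dimensions [L^2].
r (radius) has dimensions [L].

Left side: [L^2]
Right side: [I^-1 M T^-3]

The two sides have different dimensions, so the equation is NOT dimensionally consistent.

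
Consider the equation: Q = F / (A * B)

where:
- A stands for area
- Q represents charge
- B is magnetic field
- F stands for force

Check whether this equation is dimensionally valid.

No

A (area) has dimensions [L^2].
Q (charge) has dimensions [I T].
B (magnetic field) has dimensions [I^-1 M T^-2].
F (force) has dimensions [L M T^-2].

Left side: [I T]
Right side: [I L^-1]

The two sides have different dimensions, so the equation is NOT dimensionally consistent.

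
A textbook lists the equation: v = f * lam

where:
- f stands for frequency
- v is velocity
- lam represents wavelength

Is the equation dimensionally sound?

Yes

f (frequency) has dimensions [T^-1].
v (velocity) has dimensions [L T^-1].
lam (wavelength) has dimensions [L].

Left side: [L T^-1]
Right side: [L T^-1]

Both sides have the same dimensions, so the equation is dimensionally consistent.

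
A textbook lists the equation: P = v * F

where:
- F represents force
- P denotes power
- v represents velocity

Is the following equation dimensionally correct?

Yes

F (force) has dimensions [L M T^-2].
P (power) has dimensions [L^2 M T^-3].
v (velocity) has dimensions [L T^-1].

Left side: [L^2 M T^-3]
Right side: [L^2 M T^-3]

Both sides have the same dimensions, so the equation is dimensionally consistent.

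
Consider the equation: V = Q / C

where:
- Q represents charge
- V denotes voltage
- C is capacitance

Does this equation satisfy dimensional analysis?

Yes

Q (charge) has dimensions [I T].
V (voltage) has dimensions [I^-1 L^2 M T^-3].
C (capacitance) has dimensions [I^2 L^-2 M^-1 T^4].

Left side: [I^-1 L^2 M T^-3]
Right side: [I^-1 L^2 M T^-3]

Both sides have the same dimensions, so the equation is dimensionally consistent.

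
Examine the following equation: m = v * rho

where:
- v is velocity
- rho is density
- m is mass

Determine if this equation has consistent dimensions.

No

v (velocity) has dimensions [L T^-1].
rho (density) has dimensions [L^-3 M].
m (mass) has dimensions [M].

Left side: [M]
Right side: [L^-2 M T^-1]

The two sides have different dimensions, so the equation is NOT dimensionally consistent.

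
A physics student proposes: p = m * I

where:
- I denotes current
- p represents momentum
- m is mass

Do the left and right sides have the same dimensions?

No

I (current) has dimensions [I].
p (momentum) has dimensions [L M T^-1].
m (mass) has dimensions [M].

Left side: [L M T^-1]
Right side: [I M]

The two sides have different dimensions, so the equation is NOT dimensionally consistent.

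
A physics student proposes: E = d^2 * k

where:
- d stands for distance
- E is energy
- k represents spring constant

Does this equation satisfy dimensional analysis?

Yes

d (distance) has dimensions [L].
E (energy) has dimensions [L^2 M T^-2].
k (spring constant) has dimensions [M T^-2].

Left side: [L^2 M T^-2]
Right side: [L^2 M T^-2]

Both sides have the same dimensions, so the equation is dimensionally consistent.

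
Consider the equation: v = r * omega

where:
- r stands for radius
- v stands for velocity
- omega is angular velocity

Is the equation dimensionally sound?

Yes

r (radius) has dimensions [L].
v (velocity) has dimensions [L T^-1].
omega (angular velocity) has dimensions [T^-1].

Left side: [L T^-1]
Right side: [L T^-1]

Both sides have the same dimensions, so the equation is dimensionally consistent.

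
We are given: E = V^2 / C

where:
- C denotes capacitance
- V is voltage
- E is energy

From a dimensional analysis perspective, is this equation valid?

No

C (capacitance) has dimensions [I^2 L^-2 M^-1 T^4].
V (voltage) has dimensions [I^-1 L^2 M T^-3].
E (energy) has dimensions [L^2 M T^-2].

Left side: [L^2 M T^-2]
Right side: [I^-4 L^6 M^3 T^-10]

The two sides have different dimensions, so the equation is NOT dimensionally consistent.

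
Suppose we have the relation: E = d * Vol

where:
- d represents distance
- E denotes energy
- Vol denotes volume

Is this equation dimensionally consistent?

No

d (distance) has dimensions [L].
E (energy) has dimensions [L^2 M T^-2].
Vol (volume) has dimensions [L^3].

Left side: [L^2 M T^-2]
Right side: [L^4]

The two sides have different dimensions, so the equation is NOT dimensionally consistent.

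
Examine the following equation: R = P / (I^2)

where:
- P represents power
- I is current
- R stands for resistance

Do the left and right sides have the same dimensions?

Yes

P (power) has dimensions [L^2 M T^-3].
I (current) has dimensions [I].
R (resistance) has dimensions [I^-2 L^2 M T^-3].

Left side: [I^-2 L^2 M T^-3]
Right side: [I^-2 L^2 M T^-3]

Both sides have the same dimensions, so the equation is dimensionally consistent.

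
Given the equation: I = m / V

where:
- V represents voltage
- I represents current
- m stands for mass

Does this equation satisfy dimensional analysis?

No

V (voltage) has dimensions [I^-1 L^2 M T^-3].
I (current) has dimensions [I].
m (mass) has dimensions [M].

Left side: [I]
Right side: [I L^-2 T^3]

The two sides have different dimensions, so the equation is NOT dimensionally consistent.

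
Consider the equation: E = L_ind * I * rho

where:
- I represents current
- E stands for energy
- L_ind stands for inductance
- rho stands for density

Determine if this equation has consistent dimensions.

No

I (current) has dimensions [I].
E (energy) has dimensions [L^2 M T^-2].
L_ind (inductance) has dimensions [I^-2 L^2 M T^-2].
rho (density) has dimensions [L^-3 M].

Left side: [L^2 M T^-2]
Right side: [I^-1 L^-1 M^2 T^-2]

The two sides have different dimensions, so the equation is NOT dimensionally consistent.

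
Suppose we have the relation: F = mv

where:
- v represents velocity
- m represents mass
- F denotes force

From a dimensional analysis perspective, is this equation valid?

No

v (velocity) has dimensions [L T^-1].
m (mass) has dimensions [M].
F (force) has dimensions [L M T^-2].

Left side: [L M T^-2]
Right side: [L M T^-1]

The two sides have different dimensions, so the equation is NOT dimensionally consistent.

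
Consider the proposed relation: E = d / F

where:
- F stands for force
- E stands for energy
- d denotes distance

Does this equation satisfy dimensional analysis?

No

F (force) has dimensions [L M T^-2].
E (energy) has dimensions [L^2 M T^-2].
d (distance) has dimensions [L].

Left side: [L^2 M T^-2]
Right side: [M^-1 T^2]

The two sides have different dimensions, so the equation is NOT dimensionally consistent.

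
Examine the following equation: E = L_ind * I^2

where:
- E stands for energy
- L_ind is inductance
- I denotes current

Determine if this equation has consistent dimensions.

Yes

E (energy) has dimensions [L^2 M T^-2].
L_ind (inductance) has dimensions [I^-2 L^2 M T^-2].
I (current) has dimensions [I].

Left side: [L^2 M T^-2]
Right side: [L^2 M T^-2]

Both sides have the same dimensions, so the equation is dimensionally consistent.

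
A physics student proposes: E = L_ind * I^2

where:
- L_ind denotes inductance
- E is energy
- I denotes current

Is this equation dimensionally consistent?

Yes

L_ind (inductance) has dimensions [I^-2 L^2 M T^-2].
E (energy) has dimensions [L^2 M T^-2].
I (current) has dimensions [I].

Left side: [L^2 M T^-2]
Right side: [L^2 M T^-2]

Both sides have the same dimensions, so the equation is dimensionally consistent.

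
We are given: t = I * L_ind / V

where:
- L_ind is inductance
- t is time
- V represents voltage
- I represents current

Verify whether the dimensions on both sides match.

Yes

L_ind (inductance) has dimensions [I^-2 L^2 M T^-2].
t (time) has dimensions [T].
V (voltage) has dimensions [I^-1 L^2 M T^-3].
I (current) has dimensions [I].

Left side: [T]
Right side: [T]

Both sides have the same dimensions, so the equation is dimensionally consistent.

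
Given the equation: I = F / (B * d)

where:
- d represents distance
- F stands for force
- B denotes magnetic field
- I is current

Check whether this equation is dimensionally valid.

Yes

d (distance) has dimensions [L].
F (force) has dimensions [L M T^-2].
B (magnetic field) has dimensions [I^-1 M T^-2].
I (current) has dimensions [I].

Left side: [I]
Right side: [I]

Both sides have the same dimensions, so the equation is dimensionally consistent.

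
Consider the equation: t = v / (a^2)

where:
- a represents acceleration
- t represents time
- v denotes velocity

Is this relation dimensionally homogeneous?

No

a (acceleration) has dimensions [L T^-2].
t (time) has dimensions [T].
v (velocity) has dimensions [L T^-1].

Left side: [T]
Right side: [L^-1 T^3]

The two sides have different dimensions, so the equation is NOT dimensionally consistent.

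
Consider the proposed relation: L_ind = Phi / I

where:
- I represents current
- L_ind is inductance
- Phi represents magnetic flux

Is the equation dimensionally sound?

Yes

I (current) has dimensions [I].
L_ind (inductance) has dimensions [I^-2 L^2 M T^-2].
Phi (magnetic flux) has dimensions [I^-1 L^2 M T^-2].

Left side: [I^-2 L^2 M T^-2]
Right side: [I^-2 L^2 M T^-2]

Both sides have the same dimensions, so the equation is dimensionally consistent.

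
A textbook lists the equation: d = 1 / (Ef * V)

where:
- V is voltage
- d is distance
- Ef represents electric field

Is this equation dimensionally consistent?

No

V (voltage) has dimensions [I^-1 L^2 M T^-3].
d (distance) has dimensions [L].
Ef (electric field) has dimensions [I^-1 L M T^-3].

Left side: [L]
Right side: [I^2 L^-3 M^-2 T^6]

The two sides have different dimensions, so the equation is NOT dimensionally consistent.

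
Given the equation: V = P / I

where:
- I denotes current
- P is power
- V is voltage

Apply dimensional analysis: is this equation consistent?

Yes

I (current) has dimensions [I].
P (power) has dimensions [L^2 M T^-3].
V (voltage) has dimensions [I^-1 L^2 M T^-3].

Left side: [I^-1 L^2 M T^-3]
Right side: [I^-1 L^2 M T^-3]

Both sides have the same dimensions, so the equation is dimensionally consistent.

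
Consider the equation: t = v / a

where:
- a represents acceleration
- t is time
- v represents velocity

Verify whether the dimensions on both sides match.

Yes

a (acceleration) has dimensions [L T^-2].
t (time) has dimensions [T].
v (velocity) has dimensions [L T^-1].

Left side: [T]
Right side: [T]

Both sides have the same dimensions, so the equation is dimensionally consistent.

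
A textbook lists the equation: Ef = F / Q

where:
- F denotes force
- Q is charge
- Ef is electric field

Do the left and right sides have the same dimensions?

Yes

F (force) has dimensions [L M T^-2].
Q (charge) has dimensions [I T].
Ef (electric field) has dimensions [I^-1 L M T^-3].

Left side: [I^-1 L M T^-3]
Right side: [I^-1 L M T^-3]

Both sides have the same dimensions, so the equation is dimensionally consistent.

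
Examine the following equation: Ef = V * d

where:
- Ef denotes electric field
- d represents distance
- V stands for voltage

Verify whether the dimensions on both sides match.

No

Ef (electric field) has dimensions [I^-1 L M T^-3].
d (distance) has dimensions [L].
V (voltage) has dimensions [I^-1 L^2 M T^-3].

Left side: [I^-1 L M T^-3]
Right side: [I^-1 L^3 M T^-3]

The two sides have different dimensions, so the equation is NOT dimensionally consistent.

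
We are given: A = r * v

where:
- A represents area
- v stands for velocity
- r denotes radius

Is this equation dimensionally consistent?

No

A (area) has dimensions [L^2].
v (velocity) has dimensions [L T^-1].
r (radius) has dimensions [L].

Left side: [L^2]
Right side: [L^2 T^-1]

The two sides have different dimensions, so the equation is NOT dimensionally consistent.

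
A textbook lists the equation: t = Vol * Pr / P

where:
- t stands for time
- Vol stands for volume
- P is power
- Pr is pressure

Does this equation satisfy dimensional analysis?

Yes

t (time) has dimensions [T].
Vol (volume) has dimensions [L^3].
P (power) has dimensions [L^2 M T^-3].
Pr (pressure) has dimensions [L^-1 M T^-2].

Left side: [T]
Right side: [T]

Both sides have the same dimensions, so the equation is dimensionally consistent.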